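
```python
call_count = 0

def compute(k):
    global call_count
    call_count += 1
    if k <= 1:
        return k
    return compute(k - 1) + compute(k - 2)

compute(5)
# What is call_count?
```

Calls(k) = 1 + Calls(k-1) + Calls(k-2); Calls(0)=Calls(1)=1. For k=5 this gives 15.

Answer: 15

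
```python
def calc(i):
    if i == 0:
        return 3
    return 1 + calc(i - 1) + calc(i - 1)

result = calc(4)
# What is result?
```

calc(i) = 1 + 2·calc(i-1), calc(0)=3. Closed form: (3+1)·2^4 - 1 = 63.

Answer: 63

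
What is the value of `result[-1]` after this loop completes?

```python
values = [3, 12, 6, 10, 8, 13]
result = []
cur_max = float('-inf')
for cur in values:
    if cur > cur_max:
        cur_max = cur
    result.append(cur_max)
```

Running max ends at 13
`result` takes the values: [] → [3] → [3, 12] → [3, 12, 12] → [3, 12, 12, 12] → [3, 12, 12, 12, 12] → [3, 12, 12, 12, 12, 13]
So `result[-1]` = 13

Answer: 13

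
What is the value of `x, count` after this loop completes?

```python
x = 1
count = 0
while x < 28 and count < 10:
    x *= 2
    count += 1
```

Double until >= 28 or 10 iterations
`x, count` takes the values: (1, 0) → (2, 0) → (2, 1) → (4, 1) → (4, 2) → (8, 2) → (8, 3) → (16, 3) → (16, 4) → (32, 4) → (32, 5)

Answer: 32, 5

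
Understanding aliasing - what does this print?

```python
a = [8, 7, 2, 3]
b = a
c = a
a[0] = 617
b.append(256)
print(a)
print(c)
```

Key concept: multiple aliases.
Step by step:
`a = [8, 7, 2, 3]` → a = [8, 7, 2, 3]
`b = a` → b = [8, 7, 2, 3] (same object as a)
`c = a` → c = [8, 7, 2, 3] (same object as a, b)
`a[0] = 617` → a = [617, 7, 2, 3] (same object as b, c); b = [617, 7, 2, 3] (same object as a, c); c = [617, 7, 2, 3] (same object as a, b)
`b.append(256)` → a = [617, 7, 2, 3, 256] (same object as b, c); b = [617, 7, 2, 3, 256] (same object as a, c); c = [617, 7, 2, 3, 256] (same object as a, b)
`print(a)` → prints [617, 7, 2, 3, 256]
`print(c)` → prints [617, 7, 2, 3, 256]

Answer:
[617, 7, 2, 3, 256]
[617, 7, 2, 3, 256]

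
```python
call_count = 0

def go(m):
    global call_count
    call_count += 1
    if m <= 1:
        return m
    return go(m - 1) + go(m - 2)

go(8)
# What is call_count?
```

Calls(m) = 1 + Calls(m-1) + Calls(m-2); Calls(0)=Calls(1)=1. For m=8 this gives 67.

Answer: 67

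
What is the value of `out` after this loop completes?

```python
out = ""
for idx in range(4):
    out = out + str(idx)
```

Concatenate digits 0 to 3
`out` takes the values: "" → "0" → "01" → "012" → "0123"

Answer: "0123"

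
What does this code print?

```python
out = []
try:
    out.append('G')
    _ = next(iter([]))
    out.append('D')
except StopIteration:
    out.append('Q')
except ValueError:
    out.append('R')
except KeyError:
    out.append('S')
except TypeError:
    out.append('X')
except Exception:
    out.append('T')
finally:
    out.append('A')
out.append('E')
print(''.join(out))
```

Execution trace: 'G' (try body) → 'Q' (except StopIteration) → 'A' (finally) → 'E' (after the try/except). Output: GQAE

Answer: GQAE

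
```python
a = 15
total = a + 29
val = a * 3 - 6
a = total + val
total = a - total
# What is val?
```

Trace:
`a = 15` → a = 15
`total = a + 29` → total = 44
`val = a * 3 - 6` → val = 39
`a = total + val` → a = 83
`total = a - total` → total = 39
So val = 39

Answer: 39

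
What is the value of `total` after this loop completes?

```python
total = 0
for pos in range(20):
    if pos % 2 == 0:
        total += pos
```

Sum of even numbers 0 to 19
`total` takes the values: 0 → 2 → 6 → 12 → 20 → 30 → 42 → 56 → 72 → 90

Answer: 90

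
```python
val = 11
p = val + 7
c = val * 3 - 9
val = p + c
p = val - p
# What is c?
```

Trace:
`val = 11` → val = 11
`p = val + 7` → p = 18
`c = val * 3 - 9` → c = 24
`val = p + c` → val = 42
`p = val - p` → p = 24
So c = 24

Answer: 24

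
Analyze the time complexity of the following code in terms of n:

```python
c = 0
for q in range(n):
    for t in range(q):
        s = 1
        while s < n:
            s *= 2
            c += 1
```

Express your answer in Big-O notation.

Each loop level contributes: n × n × log n. Multiplying the contributions gives O(n^2 log n).

Answer: O(n^2 log n)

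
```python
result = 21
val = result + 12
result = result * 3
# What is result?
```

Trace:
`result = 21` → result = 21
`val = result + 12` → val = 33
`result = result * 3` → result = 63
So result = 63

Answer: 63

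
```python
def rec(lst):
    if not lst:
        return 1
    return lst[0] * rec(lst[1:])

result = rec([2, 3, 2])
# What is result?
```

Product over [2, 3, 2] = 2 * 3 * 2 = 12

Answer: 12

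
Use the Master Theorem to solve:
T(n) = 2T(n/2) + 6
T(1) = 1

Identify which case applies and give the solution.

a=2, b=2, f(n)=6. log_2(2) = 1. Since c=0 < 1, Case 1 applies: T(n) = Θ(n^log_b(a)) = O(n).

Answer: O(n) - Case 1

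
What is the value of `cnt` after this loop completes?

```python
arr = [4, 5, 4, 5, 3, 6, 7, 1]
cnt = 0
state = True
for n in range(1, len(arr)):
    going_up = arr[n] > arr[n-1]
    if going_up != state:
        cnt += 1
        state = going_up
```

Count direction changes in [4, 5, 4, 5, 3, 6, 7, 1]
`cnt` takes the values: 0 → 1 → 2 → 3 → 4 → 5

Answer: 5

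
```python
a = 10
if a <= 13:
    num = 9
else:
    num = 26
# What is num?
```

Trace:
`a = 10` → a = 10
`if a <= 13: ...` → a <= 13 is True → num = 9
So num = 9

Answer: 9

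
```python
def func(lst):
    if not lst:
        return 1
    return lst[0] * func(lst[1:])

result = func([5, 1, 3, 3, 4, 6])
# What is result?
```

Product over [5, 1, 3, 3, 4, 6] = 5 * 1 * 3 * 3 * 4 * 6 = 1080

Answer: 1080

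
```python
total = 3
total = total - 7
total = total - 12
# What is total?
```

Trace:
`total = 3` → total = 3
`total = total - 7` → total = -4
`total = total - 12` → total = -16
So total = -16

Answer: -16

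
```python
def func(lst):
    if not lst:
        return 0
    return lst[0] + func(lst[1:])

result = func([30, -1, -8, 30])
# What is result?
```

30 + (-1) + (-8) + 30 + 0 = 51

Answer: 51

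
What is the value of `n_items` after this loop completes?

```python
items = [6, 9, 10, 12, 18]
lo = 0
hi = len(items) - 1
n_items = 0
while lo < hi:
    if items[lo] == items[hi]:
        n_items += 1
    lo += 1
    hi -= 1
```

Count matching pairs from ends
`n_items` takes the values: 0

Answer: 0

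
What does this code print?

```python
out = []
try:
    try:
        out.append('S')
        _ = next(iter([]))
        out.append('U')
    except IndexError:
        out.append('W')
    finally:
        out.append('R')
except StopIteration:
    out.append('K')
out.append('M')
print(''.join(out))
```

Execution trace: 'S' (inner try body) → 'R' (inner finally) → 'K' (outer except StopIteration) → 'M' (after the try/except). Output: SRKM

Answer: SRKM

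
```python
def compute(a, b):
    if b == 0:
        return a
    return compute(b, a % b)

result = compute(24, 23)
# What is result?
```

compute(24, 23) -> compute(23, 1) -> compute(1, 0) -> 1

Answer: 1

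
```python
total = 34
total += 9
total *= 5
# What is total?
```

Trace:
`total = 34` → total = 34
`total += 9` → total = 43
`total *= 5` → total = 215
So total = 215

Answer: 215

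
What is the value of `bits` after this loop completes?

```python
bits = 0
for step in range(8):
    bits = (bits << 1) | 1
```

Build 8 consecutive 1-bits: 0b11111111
`bits` takes the values: 0 → 1 → 3 → 7 → 15 → 31 → 63 → 127 → 255

Answer: 255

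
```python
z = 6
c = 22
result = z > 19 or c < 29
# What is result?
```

Trace:
`z = 6` → z = 6
`c = 22` → c = 22
`result = z > 19 or c < 29` → result = True
So result = True

Answer: True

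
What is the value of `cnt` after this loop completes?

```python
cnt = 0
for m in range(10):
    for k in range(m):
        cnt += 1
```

Triangle number: 0+1+2+...+9
`cnt` takes the values: 0 → 1 → 2 → 3 → 4 → 5 → 6 → 7 → 8 → 9 → 10 → 11 → 12 → 13 → 14 → 15 → 16 → 17 → 18 → 19 → 20 → 21 → 22 → 23 → 24 → 25 → 26 → 27 → 28 → 29 → … → 41 → 42 → 43 → 44 → 45

Answer: 45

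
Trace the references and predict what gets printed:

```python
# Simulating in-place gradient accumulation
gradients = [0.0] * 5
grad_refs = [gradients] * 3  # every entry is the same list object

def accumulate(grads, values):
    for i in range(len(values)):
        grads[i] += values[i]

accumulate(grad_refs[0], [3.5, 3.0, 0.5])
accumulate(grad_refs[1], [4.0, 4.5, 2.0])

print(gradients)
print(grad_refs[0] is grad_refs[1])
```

Key concept: gradient accumulation aliasing.
Step by step:
`gradients = [0.0] * 5` → gradients = [0.0, 0.0, 0.0, 0.0, 0.0]
`grad_refs = [gradients] * 3` → grad_refs = [[0.0, 0.0, 0.0, 0.0, 0.0], [0.0, 0.0, 0.0, 0.0, 0.0], [0.0, 0.0, 0.0, 0.0, 0.0]]
`accumulate(grad_refs[0], [3.5, 3.0, 0.5])` → gradients = [3.5, 3.0, 0.5, 0.0, 0.0]; grad_refs = [[3.5, 3.0, 0.5, 0.0, 0.0], [3.5, 3.0, 0.5, 0.0, 0.0], [3.5, 3.0, 0.5, 0.0, 0.0]]
`accumulate(grad_refs[1], [4.0, 4.5, 2.0])` → gradients = [7.5, 7.5, 2.5, 0.0, 0.0]; grad_refs = [[7.5, 7.5, 2.5, 0.0, 0.0], [7.5, 7.5, 2.5, 0.0, 0.0], [7.5, 7.5, 2.5, 0.0, 0.0]]
`print(gradients)` → prints [7.5, 7.5, 2.5, 0.0, 0.0]
`print(grad_refs[0] is grad_refs[1])` → prints True

Answer:
[7.5, 7.5, 2.5, 0.0, 0.0]
True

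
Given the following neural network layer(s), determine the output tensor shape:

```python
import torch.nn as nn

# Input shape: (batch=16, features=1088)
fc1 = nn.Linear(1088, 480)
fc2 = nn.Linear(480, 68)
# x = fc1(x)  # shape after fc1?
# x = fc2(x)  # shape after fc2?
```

Input: (16, 1088) -> after fc1: (16, 480) -> Output: (16, 68)

Answer: (16, 68)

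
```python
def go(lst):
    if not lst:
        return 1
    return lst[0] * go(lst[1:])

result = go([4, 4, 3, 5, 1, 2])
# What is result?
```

Product over [4, 4, 3, 5, 1, 2] = 4 * 4 * 3 * 5 * 1 * 2 = 480

Answer: 480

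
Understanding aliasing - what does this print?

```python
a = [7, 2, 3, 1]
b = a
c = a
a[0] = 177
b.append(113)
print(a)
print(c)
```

Key concept: multiple aliases.
Step by step:
`a = [7, 2, 3, 1]` → a = [7, 2, 3, 1]
`b = a` → b = [7, 2, 3, 1] (same object as a)
`c = a` → c = [7, 2, 3, 1] (same object as a, b)
`a[0] = 177` → a = [177, 2, 3, 1] (same object as b, c); b = [177, 2, 3, 1] (same object as a, c); c = [177, 2, 3, 1] (same object as a, b)
`b.append(113)` → a = [177, 2, 3, 1, 113] (same object as b, c); b = [177, 2, 3, 1, 113] (same object as a, c); c = [177, 2, 3, 1, 113] (same object as a, b)
`print(a)` → prints [177, 2, 3, 1, 113]
`print(c)` → prints [177, 2, 3, 1, 113]

Answer:
[177, 2, 3, 1, 113]
[177, 2, 3, 1, 113]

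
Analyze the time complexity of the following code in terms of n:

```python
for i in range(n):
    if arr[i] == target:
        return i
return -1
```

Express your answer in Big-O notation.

This is Linear search in an array. Time complexity: O(n).

Answer: O(n)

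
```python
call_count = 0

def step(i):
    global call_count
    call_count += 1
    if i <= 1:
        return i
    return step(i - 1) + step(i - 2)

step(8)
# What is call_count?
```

Calls(i) = 1 + Calls(i-1) + Calls(i-2); Calls(0)=Calls(1)=1. For i=8 this gives 67.

Answer: 67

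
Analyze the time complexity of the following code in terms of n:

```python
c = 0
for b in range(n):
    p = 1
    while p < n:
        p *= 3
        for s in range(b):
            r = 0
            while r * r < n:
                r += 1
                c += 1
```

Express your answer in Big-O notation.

Each loop level contributes: n × log n × n × √n. Multiplying the contributions gives O(n^2√n log n).

Answer: O(n^2√n log n)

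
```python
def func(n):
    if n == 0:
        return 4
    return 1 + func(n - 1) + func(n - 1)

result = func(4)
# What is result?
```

func(n) = 1 + 2·func(n-1), func(0)=4. Closed form: (4+1)·2^4 - 1 = 79.

Answer: 79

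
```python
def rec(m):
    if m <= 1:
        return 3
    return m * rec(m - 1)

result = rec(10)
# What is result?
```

rec(10) = 10 * 9 * 8 * 7 * 6 * 5 * 4 * 3 * 2 * 3 = 10886400

Answer: 10886400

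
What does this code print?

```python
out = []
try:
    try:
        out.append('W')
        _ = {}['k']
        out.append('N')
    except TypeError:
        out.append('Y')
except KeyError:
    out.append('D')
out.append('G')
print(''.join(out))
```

Execution trace: 'W' (try body) → 'D' (outer except KeyError) → 'G' (after the try/except). Output: WDG

Answer: WDG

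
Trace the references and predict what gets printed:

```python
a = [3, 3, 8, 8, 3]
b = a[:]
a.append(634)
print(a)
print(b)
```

Key concept: slice [:] creates copy.
Step by step:
`a = [3, 3, 8, 8, 3]` → a = [3, 3, 8, 8, 3]
`b = a[:]` → b = [3, 3, 8, 8, 3]
`a.append(634)` → a = [3, 3, 8, 8, 3, 634]
`print(a)` → prints [3, 3, 8, 8, 3, 634]
`print(b)` → prints [3, 3, 8, 8, 3]

Answer:
[3, 3, 8, 8, 3, 634]
[3, 3, 8, 8, 3]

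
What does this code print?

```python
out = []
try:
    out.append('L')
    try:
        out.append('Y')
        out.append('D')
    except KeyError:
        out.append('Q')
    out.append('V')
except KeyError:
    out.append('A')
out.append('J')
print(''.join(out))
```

Execution trace: 'L' (try body) → 'Y' (inner try body) → 'D' (inner try body, no exception) → 'V' (try body, no exception) → 'J' (after the try/except). Output: LYDVJ

Answer: LYDVJ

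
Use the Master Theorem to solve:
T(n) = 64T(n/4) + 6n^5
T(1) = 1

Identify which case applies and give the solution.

a=64, b=4, f(n)=6n^5. log_4(64) = 3. Since c=5 > 3 and the regularity condition holds (64(n/4)^5 = (64/4^5)n^5 with 64/4^5 < 1), Case 3 applies: T(n) = Θ(f(n)) = O(n^5).

Answer: O(n^5) - Case 3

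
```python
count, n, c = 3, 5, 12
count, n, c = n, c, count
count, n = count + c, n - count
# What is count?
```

Trace:
`count, n, c = 3, 5, 12` → count = 3; n = 5; c = 12
`count, n, c = n, c, count` → count = 5; n = 12; c = 3
`count, n = count + c, n - count` → count = 8; n = 7
So count = 8

Answer: 8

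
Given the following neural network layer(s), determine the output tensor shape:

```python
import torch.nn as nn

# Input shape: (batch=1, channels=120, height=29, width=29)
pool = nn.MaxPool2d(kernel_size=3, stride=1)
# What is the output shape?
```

Input: (1, 120, 29, 29) -> Output: (1, 120, 27, 27)

Answer: (1, 120, 27, 27)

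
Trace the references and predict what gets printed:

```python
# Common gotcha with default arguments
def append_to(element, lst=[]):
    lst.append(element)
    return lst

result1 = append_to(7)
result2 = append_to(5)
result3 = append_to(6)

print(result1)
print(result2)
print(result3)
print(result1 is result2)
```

Key concept: mutable default argument gotcha.
Step by step:
`result1 = append_to(7)` → result1 = [7]
`result2 = append_to(5)` → result1 = [7, 5] (same object as result2); result2 = [7, 5] (same object as result1)
`result3 = append_to(6)` → result1 = [7, 5, 6] (same object as result2, result3); result2 = [7, 5, 6] (same object as result1, result3); result3 = [7, 5, 6] (same object as result1, result2)
`print(result1)` → prints [7, 5, 6]
`print(result2)` → prints [7, 5, 6]
`print(result3)` → prints [7, 5, 6]
`print(result1 is result2)` → prints True

Answer:
[7, 5, 6]
[7, 5, 6]
[7, 5, 6]
True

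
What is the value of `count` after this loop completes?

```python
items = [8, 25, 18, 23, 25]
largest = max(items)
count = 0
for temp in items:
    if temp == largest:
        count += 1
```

Count of max value 25 in [8, 25, 18, 23, 25]
`count` takes the values: 0 → 1 → 2

Answer: 2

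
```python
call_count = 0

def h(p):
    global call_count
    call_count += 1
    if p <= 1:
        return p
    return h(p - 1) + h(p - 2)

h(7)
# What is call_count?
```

Calls(p) = 1 + Calls(p-1) + Calls(p-2); Calls(0)=Calls(1)=1. For p=7 this gives 41.

Answer: 41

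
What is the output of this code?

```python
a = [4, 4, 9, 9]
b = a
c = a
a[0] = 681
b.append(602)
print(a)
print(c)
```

Key concept: multiple aliases.
Step by step:
`a = [4, 4, 9, 9]` → a = [4, 4, 9, 9]
`b = a` → b = [4, 4, 9, 9] (same object as a)
`c = a` → c = [4, 4, 9, 9] (same object as a, b)
`a[0] = 681` → a = [681, 4, 9, 9] (same object as b, c); b = [681, 4, 9, 9] (same object as a, c); c = [681, 4, 9, 9] (same object as a, b)
`b.append(602)` → a = [681, 4, 9, 9, 602] (same object as b, c); b = [681, 4, 9, 9, 602] (same object as a, c); c = [681, 4, 9, 9, 602] (same object as a, b)
`print(a)` → prints [681, 4, 9, 9, 602]
`print(c)` → prints [681, 4, 9, 9, 602]

Answer:
[681, 4, 9, 9, 602]
[681, 4, 9, 9, 602]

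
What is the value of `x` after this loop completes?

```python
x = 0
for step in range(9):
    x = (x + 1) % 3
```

Increment mod 3, 9 times = 0
`x` takes the values: 0 → 1 → 2 → 0 → 1 → 2 → 0 → 1 → 2 → 0

Answer: 0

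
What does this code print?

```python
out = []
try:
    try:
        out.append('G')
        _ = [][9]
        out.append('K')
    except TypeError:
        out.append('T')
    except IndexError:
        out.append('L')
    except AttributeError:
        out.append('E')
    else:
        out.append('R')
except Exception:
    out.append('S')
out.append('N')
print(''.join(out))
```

Execution trace: 'G' (inner try body) → 'L' (inner except IndexError) → 'N' (after the try/except). Output: GLN

Answer: GLN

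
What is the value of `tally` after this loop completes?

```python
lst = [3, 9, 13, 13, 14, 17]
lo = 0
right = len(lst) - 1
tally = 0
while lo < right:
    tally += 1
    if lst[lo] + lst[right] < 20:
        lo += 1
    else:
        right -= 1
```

Steps to find pair summing to 20
`tally` takes the values: 0 → 1 → 2 → 3 → 4 → 5

Answer: 5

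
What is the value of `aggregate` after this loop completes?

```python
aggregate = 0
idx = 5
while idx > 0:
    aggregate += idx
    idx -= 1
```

Sum 5 down to 1
`aggregate` takes the values: 0 → 5 → 9 → 12 → 14 → 15

Answer: 15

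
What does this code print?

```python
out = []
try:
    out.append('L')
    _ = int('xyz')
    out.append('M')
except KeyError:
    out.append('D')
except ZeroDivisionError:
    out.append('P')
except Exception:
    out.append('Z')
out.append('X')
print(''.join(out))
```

Execution trace: 'L' (try body) → 'Z' (except Exception) → 'X' (after the try/except). Output: LZX

Answer: LZX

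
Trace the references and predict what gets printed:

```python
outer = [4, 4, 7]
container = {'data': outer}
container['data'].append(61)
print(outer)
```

Key concept: dict holds reference to list.
Step by step:
`outer = [4, 4, 7]` → outer = [4, 4, 7]
`container = {'data': outer}` → container = {'data': [4, 4, 7]}
`container['data'].append(61)` → outer = [4, 4, 7, 61]; container = {'data': [4, 4, 7, 61]}
`print(outer)` → prints [4, 4, 7, 61]

Answer: [4, 4, 7, 61]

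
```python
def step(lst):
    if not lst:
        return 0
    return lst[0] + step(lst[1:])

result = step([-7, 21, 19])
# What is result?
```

(-7) + 21 + 19 + 0 = 33

Answer: 33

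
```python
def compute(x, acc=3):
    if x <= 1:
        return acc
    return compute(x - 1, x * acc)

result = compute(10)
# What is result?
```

Accumulator trace (n, acc): (10, 3) -> (9, 30) -> (8, 270) -> (7, 2160) -> (6, 15120) -> (5, 90720) -> (4, 453600) -> (3, 1814400) -> (2, 5443200) -> (1, 10886400) -> return 10886400

Answer: 10886400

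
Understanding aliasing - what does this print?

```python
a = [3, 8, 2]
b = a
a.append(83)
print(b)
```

Key concept: basic list aliasing.
Step by step:
`a = [3, 8, 2]` → a = [3, 8, 2]
`b = a` → b = [3, 8, 2] (same object as a)
`a.append(83)` → a = [3, 8, 2, 83] (same object as b); b = [3, 8, 2, 83] (same object as a)
`print(b)` → prints [3, 8, 2, 83]

Answer: [3, 8, 2, 83]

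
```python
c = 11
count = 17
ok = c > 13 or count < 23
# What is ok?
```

Trace:
`c = 11` → c = 11
`count = 17` → count = 17
`ok = c > 13 or count < 23` → ok = True
So ok = True

Answer: True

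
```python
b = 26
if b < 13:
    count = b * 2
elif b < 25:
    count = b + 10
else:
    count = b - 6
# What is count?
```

Trace:
`b = 26` → b = 26
`if b < 13: ...` → b < 13 is False, b < 25 is False, take else branch → count = 20
So count = 20

Answer: 20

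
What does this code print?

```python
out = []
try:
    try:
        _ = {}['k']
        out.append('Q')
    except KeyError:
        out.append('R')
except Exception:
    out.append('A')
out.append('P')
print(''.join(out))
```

Execution trace: 'R' (inner except KeyError) → 'P' (after the try/except). Output: RP

Answer: RP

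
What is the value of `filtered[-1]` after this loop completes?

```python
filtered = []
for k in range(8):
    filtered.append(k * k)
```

Last element of squares 0 to 7
`filtered` takes the values: [] → [0] → [0, 1] → [0, 1, 4] → [0, 1, 4, 9] → [0, 1, 4, 9, 16] → [0, 1, 4, 9, 16, 25] → [0, 1, 4, 9, 16, 25, 36] → [0, 1, 4, 9, 16, 25, 36, 49]
So `filtered[-1]` = 49

Answer: 49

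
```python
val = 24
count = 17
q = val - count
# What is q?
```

Trace:
`val = 24` → val = 24
`count = 17` → count = 17
`q = val - count` → q = 7
So q = 7

Answer: 7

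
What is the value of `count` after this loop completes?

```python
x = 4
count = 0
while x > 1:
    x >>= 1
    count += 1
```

Count right shifts until 1
`count` takes the values: 0 → 1 → 2

Answer: 2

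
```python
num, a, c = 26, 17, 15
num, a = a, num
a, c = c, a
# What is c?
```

Trace:
`num, a, c = 26, 17, 15` → num = 26; a = 17; c = 15
`num, a = a, num` → num = 17; a = 26
`a, c = c, a` → a = 15; c = 26
So c = 26

Answer: 26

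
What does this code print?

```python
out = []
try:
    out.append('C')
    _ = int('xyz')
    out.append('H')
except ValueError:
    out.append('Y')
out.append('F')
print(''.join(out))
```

Execution trace: 'C' (try body) → 'Y' (except ValueError) → 'F' (after the try/except). Output: CYF

Answer: CYF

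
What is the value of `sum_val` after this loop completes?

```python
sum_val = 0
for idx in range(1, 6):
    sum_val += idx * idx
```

Sum of squares 1² to 5² = 55
`sum_val` takes the values: 0 → 1 → 5 → 14 → 30 → 55

Answer: 55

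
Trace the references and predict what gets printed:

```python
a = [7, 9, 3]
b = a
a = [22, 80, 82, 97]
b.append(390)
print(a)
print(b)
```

Key concept: rebinding vs mutation: a is rebound to a new list, b still points at the original.
Step by step:
`a = [7, 9, 3]` → a = [7, 9, 3]
`b = a` → b = [7, 9, 3] (same object as a)
`a = [22, 80, 82, 97]` → a = [22, 80, 82, 97]
`b.append(390)` → b = [7, 9, 3, 390]
`print(a)` → prints [22, 80, 82, 97]
`print(b)` → prints [7, 9, 3, 390]

Answer:
[22, 80, 82, 97]
[7, 9, 3, 390]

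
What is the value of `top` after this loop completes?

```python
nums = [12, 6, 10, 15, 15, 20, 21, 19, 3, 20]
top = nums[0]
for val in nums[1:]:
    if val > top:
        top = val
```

Maximum of [12, 6, 10, 15, 15, 20, 21, 19, 3, 20]
`top` takes the values: 12 → 15 → 20 → 21

Answer: 21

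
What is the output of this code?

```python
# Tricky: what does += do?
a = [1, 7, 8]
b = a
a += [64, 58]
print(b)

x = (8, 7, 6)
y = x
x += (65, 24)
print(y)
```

Key concept: += behavior differs for mutable vs immutable.
Step by step:
`a = [1, 7, 8]` → a = [1, 7, 8]
`b = a` → b = [1, 7, 8] (same object as a)
`a += [64, 58]` → a = [1, 7, 8, 64, 58] (same object as b); b = [1, 7, 8, 64, 58] (same object as a)
`print(b)` → prints [1, 7, 8, 64, 58]
`x = (8, 7, 6)` → x = (8, 7, 6)
`y = x` → y = (8, 7, 6)
`x += (65, 24)` → x = (8, 7, 6, 65, 24)
`print(y)` → prints (8, 7, 6)

Answer:
[1, 7, 8, 64, 58]
(8, 7, 6)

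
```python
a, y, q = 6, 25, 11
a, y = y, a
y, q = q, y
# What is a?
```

Trace:
`a, y, q = 6, 25, 11` → a = 6; y = 25; q = 11
`a, y = y, a` → a = 25; y = 6
`y, q = q, y` → y = 11; q = 6
So a = 25

Answer: 25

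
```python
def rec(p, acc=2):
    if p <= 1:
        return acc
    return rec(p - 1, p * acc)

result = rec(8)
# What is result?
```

Accumulator trace (n, acc): (8, 2) -> (7, 16) -> (6, 112) -> (5, 672) -> (4, 3360) -> (3, 13440) -> (2, 40320) -> (1, 80640) -> return 80640

Answer: 80640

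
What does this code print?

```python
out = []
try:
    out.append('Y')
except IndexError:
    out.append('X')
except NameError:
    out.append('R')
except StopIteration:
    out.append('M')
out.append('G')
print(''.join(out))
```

Execution trace: 'Y' (try body, no exception) → 'G' (after the try/except). Output: YG

Answer: YG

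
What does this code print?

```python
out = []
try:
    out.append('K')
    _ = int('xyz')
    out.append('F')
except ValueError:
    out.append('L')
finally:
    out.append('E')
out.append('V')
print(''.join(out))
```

Execution trace: 'K' (try body) → 'L' (except ValueError) → 'E' (finally) → 'V' (after the try/except). Output: KLEV

Answer: KLEV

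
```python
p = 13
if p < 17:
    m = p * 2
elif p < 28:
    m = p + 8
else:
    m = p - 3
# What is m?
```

Trace:
`p = 13` → p = 13
`if p < 17: ...` → p < 17 is True → m = 26
So m = 26

Answer: 26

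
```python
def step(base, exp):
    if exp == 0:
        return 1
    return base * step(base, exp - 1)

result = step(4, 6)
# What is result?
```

step(4, 6) = 4 * 4 * 4 * 4 * 4 * 4 = 4096

Answer: 4096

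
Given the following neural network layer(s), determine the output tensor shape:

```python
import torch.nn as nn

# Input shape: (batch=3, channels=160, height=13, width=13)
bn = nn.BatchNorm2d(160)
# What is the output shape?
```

Input: (3, 160, 13, 13) -> Output: (3, 160, 13, 13)

Answer: (3, 160, 13, 13)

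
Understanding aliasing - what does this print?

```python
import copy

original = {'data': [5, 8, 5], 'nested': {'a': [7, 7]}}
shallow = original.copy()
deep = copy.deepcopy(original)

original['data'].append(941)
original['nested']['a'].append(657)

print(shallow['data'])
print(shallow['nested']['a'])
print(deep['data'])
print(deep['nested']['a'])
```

Key concept: comparing shallow vs deep copy.
Step by step:
`original = {'data': [5, 8, 5], 'nested': {'a': [7, 7]}}` → original = {'data': [5, 8, 5], 'nested': {'a': [7, 7]}}
`shallow = original.copy()` → shallow = {'data': [5, 8, 5], 'nested': {'a': [7, 7]}}
`deep = copy.deepcopy(original)` → deep = {'data': [5, 8, 5], 'nested': {'a': [7, 7]}}
`original['data'].append(941)` → original = {'data': [5, 8, 5, 941], 'nested': {'a': [7, 7]}}; shallow = {'data': [5, 8, 5, 941], 'nested': {'a': [7, 7]}}
`original['nested']['a'].append(657)` → original = {'data': [5, 8, 5, 941], 'nested': {'a': [7, 7, 657]}}; shallow = {'data': [5, 8, 5, 941], 'nested': {'a': [7, 7, 657]}}
`print(shallow['data'])` → prints [5, 8, 5, 941]
`print(shallow['nested']['a'])` → prints [7, 7, 657]
`print(deep['data'])` → prints [5, 8, 5]
`print(deep['nested']['a'])` → prints [7, 7]

Answer:
[5, 8, 5, 941]
[7, 7, 657]
[5, 8, 5]
[7, 7]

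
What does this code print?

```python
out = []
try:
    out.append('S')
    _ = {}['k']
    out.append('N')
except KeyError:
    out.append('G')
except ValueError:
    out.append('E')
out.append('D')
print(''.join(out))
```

Execution trace: 'S' (try body) → 'G' (except KeyError) → 'D' (after the try/except). Output: SGD

Answer: SGD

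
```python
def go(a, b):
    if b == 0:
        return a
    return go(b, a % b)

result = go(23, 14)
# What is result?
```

go(23, 14) -> go(14, 9) -> go(9, 5) -> go(5, 4) -> go(4, 1) -> go(1, 0) -> 1

Answer: 1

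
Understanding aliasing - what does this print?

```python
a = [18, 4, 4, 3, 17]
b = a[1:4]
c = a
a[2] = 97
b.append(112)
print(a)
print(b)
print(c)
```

Key concept: slice vs alias.
Step by step:
`a = [18, 4, 4, 3, 17]` → a = [18, 4, 4, 3, 17]
`b = a[1:4]` → b = [4, 4, 3]
`c = a` → c = [18, 4, 4, 3, 17] (same object as a)
`a[2] = 97` → a = [18, 4, 97, 3, 17] (same object as c); c = [18, 4, 97, 3, 17] (same object as a)
`b.append(112)` → b = [4, 4, 3, 112]
`print(a)` → prints [18, 4, 97, 3, 17]
`print(b)` → prints [4, 4, 3, 112]
`print(c)` → prints [18, 4, 97, 3, 17]

Answer:
[18, 4, 97, 3, 17]
[4, 4, 3, 112]
[18, 4, 97, 3, 17]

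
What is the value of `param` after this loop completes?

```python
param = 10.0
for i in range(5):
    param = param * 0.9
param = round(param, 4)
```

Exponential decay: 10.0 * 0.9^5
`param` takes the values: 10.0 → 9.0 → 8.1 → 7.29 → 6.561 → 5.9049

Answer: 5.9049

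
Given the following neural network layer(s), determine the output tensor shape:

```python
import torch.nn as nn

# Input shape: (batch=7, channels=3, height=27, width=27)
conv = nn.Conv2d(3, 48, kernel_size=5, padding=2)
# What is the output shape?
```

Input: (7, 3, 27, 27) -> Output: (7, 48, 27, 27)

Answer: (7, 48, 27, 27)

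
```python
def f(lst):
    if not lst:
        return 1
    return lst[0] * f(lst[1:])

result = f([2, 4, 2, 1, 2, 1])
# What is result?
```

Product over [2, 4, 2, 1, 2, 1] = 2 * 4 * 2 * 1 * 2 * 1 = 32

Answer: 32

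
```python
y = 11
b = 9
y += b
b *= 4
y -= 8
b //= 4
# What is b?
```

Trace:
`y = 11` → y = 11
`b = 9` → b = 9
`y += b` → y = 20
`b *= 4` → b = 36
`y -= 8` → y = 12
`b //= 4` → b = 9
So b = 9

Answer: 9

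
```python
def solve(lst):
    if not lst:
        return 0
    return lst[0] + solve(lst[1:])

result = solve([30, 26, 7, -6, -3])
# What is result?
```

30 + 26 + 7 + (-6) + (-3) + 0 = 54

Answer: 54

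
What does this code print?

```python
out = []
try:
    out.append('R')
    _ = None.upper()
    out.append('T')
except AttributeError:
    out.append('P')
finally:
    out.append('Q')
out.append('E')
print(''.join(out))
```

Execution trace: 'R' (try body) → 'P' (except AttributeError) → 'Q' (finally) → 'E' (after the try/except). Output: RPQE

Answer: RPQE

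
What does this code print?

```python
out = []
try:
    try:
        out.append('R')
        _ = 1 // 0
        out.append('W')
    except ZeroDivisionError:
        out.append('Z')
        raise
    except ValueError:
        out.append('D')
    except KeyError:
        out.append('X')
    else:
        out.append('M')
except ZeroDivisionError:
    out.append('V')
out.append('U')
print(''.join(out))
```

Execution trace: 'R' (inner try body) → 'Z' (inner except ZeroDivisionError) → 'V' (outer except ZeroDivisionError) → 'U' (after the try/except). Output: RZVU

Answer: RZVU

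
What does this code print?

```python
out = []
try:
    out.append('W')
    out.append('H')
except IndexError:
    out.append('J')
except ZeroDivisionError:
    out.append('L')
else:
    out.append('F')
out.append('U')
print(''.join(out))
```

Execution trace: 'W' (try body) → 'H' (try body, no exception) → 'F' (else) → 'U' (after the try/except). Output: WHFU

Answer: WHFU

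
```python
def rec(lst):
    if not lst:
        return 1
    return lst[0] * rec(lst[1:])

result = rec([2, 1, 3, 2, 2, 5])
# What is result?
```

Product over [2, 1, 3, 2, 2, 5] = 2 * 1 * 3 * 2 * 2 * 5 = 120

Answer: 120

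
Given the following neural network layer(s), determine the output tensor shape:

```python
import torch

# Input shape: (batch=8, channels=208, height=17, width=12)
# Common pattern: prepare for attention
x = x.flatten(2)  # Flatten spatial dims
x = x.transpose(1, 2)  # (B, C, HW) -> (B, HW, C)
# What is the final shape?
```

Input: (8, 208, 17, 12) -> after flatten(2): (8, 208, 204) -> Output: (8, 204, 208)

Answer: (8, 204, 208)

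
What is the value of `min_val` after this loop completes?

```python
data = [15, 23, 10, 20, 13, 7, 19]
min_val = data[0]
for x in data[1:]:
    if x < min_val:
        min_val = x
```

Minimum of [15, 23, 10, 20, 13, 7, 19]
`min_val` takes the values: 15 → 10 → 7

Answer: 7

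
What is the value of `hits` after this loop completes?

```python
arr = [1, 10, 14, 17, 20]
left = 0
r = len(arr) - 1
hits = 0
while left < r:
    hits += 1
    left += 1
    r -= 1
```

Iterations until pointers meet (list length 5)
`hits` takes the values: 0 → 1 → 2

Answer: 2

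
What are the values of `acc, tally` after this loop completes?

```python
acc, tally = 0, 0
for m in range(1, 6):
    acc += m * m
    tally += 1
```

Sum of squares and count
`acc, tally` takes the values: (0, 0) → (1, 0) → (1, 1) → (5, 1) → (5, 2) → (14, 2) → (14, 3) → (30, 3) → (30, 4) → (55, 4) → (55, 5)

Answer: 55, 5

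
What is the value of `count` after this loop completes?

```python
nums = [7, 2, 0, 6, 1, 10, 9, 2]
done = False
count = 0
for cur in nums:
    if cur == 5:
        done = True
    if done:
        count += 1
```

Count elements after first 5 in [7, 2, 0, 6, 1, 10, 9, 2]
`count` takes the values: 0

Answer: 0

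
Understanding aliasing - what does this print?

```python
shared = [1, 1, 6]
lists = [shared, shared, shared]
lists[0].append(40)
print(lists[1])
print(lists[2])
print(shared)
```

Key concept: list of same reference.
Step by step:
`shared = [1, 1, 6]` → shared = [1, 1, 6]
`lists = [shared, shared, shared]` → lists = [[1, 1, 6], [1, 1, 6], [1, 1, 6]]
`lists[0].append(40)` → shared = [1, 1, 6, 40]; lists = [[1, 1, 6, 40], [1, 1, 6, 40], [1, 1, 6, 40]]
`print(lists[1])` → prints [1, 1, 6, 40]
`print(lists[2])` → prints [1, 1, 6, 40]
`print(shared)` → prints [1, 1, 6, 40]

Answer:
[1, 1, 6, 40]
[1, 1, 6, 40]
[1, 1, 6, 40]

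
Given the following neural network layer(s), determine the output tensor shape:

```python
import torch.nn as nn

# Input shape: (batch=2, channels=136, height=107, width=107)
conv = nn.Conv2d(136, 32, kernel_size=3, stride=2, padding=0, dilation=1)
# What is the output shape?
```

Input: (2, 136, 107, 107) -> Output: (2, 32, 53, 53)

Answer: (2, 32, 53, 53)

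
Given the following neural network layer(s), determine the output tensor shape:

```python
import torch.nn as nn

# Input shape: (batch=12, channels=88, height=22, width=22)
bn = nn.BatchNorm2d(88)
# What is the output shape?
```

Input: (12, 88, 22, 22) -> Output: (12, 88, 22, 22)

Answer: (12, 88, 22, 22)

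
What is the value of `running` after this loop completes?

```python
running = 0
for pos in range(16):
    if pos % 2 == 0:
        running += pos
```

Sum of even numbers 0 to 15
`running` takes the values: 0 → 2 → 6 → 12 → 20 → 30 → 42 → 56

Answer: 56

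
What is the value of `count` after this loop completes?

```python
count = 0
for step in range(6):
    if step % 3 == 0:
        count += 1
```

Count numbers divisible by 3 in range(6)
`count` takes the values: 0 → 1 → 2

Answer: 2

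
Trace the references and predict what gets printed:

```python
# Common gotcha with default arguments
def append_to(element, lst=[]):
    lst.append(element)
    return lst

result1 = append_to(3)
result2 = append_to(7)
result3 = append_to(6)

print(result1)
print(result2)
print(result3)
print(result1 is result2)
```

Key concept: mutable default argument gotcha.
Step by step:
`result1 = append_to(3)` → result1 = [3]
`result2 = append_to(7)` → result1 = [3, 7] (same object as result2); result2 = [3, 7] (same object as result1)
`result3 = append_to(6)` → result1 = [3, 7, 6] (same object as result2, result3); result2 = [3, 7, 6] (same object as result1, result3); result3 = [3, 7, 6] (same object as result1, result2)
`print(result1)` → prints [3, 7, 6]
`print(result2)` → prints [3, 7, 6]
`print(result3)` → prints [3, 7, 6]
`print(result1 is result2)` → prints True

Answer:
[3, 7, 6]
[3, 7, 6]
[3, 7, 6]
True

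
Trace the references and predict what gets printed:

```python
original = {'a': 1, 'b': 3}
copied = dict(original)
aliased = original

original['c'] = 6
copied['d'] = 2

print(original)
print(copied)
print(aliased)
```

Key concept: dict() creates copy, assignment creates alias.
Step by step:
`original = {'a': 1, 'b': 3}` → original = {'a': 1, 'b': 3}
`copied = dict(original)` → copied = {'a': 1, 'b': 3}
`aliased = original` → aliased = {'a': 1, 'b': 3} (same object as original)
`original['c'] = 6` → original = {'a': 1, 'b': 3, 'c': 6} (same object as aliased); aliased = {'a': 1, 'b': 3, 'c': 6} (same object as original)
`copied['d'] = 2` → copied = {'a': 1, 'b': 3, 'd': 2}
`print(original)` → prints {'a': 1, 'b': 3, 'c': 6}
`print(copied)` → prints {'a': 1, 'b': 3, 'd': 2}
`print(aliased)` → prints {'a': 1, 'b': 3, 'c': 6}

Answer:
{'a': 1, 'b': 3, 'c': 6}
{'a': 1, 'b': 3, 'd': 2}
{'a': 1, 'b': 3, 'c': 6}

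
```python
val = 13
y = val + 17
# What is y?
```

Trace:
`val = 13` → val = 13
`y = val + 17` → y = 30
So y = 30

Answer: 30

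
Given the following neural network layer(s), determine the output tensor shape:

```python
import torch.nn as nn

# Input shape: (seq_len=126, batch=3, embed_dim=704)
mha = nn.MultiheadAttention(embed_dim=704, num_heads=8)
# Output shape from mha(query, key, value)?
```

Input: (126, 3, 704) -> Output: (126, 3, 704)

Answer: (126, 3, 704)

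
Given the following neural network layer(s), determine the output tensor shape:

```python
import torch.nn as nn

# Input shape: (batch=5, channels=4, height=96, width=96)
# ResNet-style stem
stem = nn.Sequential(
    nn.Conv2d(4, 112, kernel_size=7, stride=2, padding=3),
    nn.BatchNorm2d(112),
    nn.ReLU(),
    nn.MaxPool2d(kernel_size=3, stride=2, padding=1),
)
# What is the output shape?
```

Input: (5, 4, 96, 96) -> after Conv2d 7x7 stride=2: (5, 112, 48, 48) -> Output: (5, 112, 24, 24)

Answer: (5, 112, 24, 24)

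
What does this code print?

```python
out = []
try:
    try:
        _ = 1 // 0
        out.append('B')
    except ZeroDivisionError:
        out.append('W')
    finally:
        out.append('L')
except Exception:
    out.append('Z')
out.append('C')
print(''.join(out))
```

Execution trace: 'W' (inner except ZeroDivisionError) → 'L' (inner finally) → 'C' (after the try/except). Output: WLC

Answer: WLC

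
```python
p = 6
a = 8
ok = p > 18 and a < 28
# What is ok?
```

Trace:
`p = 6` → p = 6
`a = 8` → a = 8
`ok = p > 18 and a < 28` → ok = False
So ok = False

Answer: False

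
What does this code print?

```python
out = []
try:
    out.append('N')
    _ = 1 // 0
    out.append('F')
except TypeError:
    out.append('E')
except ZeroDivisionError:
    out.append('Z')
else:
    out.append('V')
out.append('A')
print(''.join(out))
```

Execution trace: 'N' (try body) → 'Z' (except ZeroDivisionError) → 'A' (after the try/except). Output: NZA

Answer: NZA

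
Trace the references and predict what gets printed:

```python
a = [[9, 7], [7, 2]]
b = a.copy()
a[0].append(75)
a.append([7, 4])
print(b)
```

Key concept: shallow copy with nested lists.
Step by step:
`a = [[9, 7], [7, 2]]` → a = [[9, 7], [7, 2]]
`b = a.copy()` → b = [[9, 7], [7, 2]]
`a[0].append(75)` → a = [[9, 7, 75], [7, 2]]; b = [[9, 7, 75], [7, 2]]
`a.append([7, 4])` → a = [[9, 7, 75], [7, 2], [7, 4]]
`print(b)` → prints [[9, 7, 75], [7, 2]]

Answer: [[9, 7, 75], [7, 2]]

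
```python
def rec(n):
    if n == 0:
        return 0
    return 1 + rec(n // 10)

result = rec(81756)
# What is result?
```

Count of digits of 81756: 5

Answer: 5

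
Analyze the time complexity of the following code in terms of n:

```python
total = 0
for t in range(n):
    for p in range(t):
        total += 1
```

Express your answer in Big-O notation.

Each loop level contributes: n × n. Multiplying the contributions gives O(n^2).

Answer: O(n^2)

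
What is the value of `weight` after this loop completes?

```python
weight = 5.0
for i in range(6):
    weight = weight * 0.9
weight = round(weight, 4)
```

Exponential decay: 5.0 * 0.9^6
`weight` takes the values: 5.0 → 4.5 → 4.05 → 3.645 → 3.2805 → 2.95245 → 2.657205 → 2.6572

Answer: 2.6572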